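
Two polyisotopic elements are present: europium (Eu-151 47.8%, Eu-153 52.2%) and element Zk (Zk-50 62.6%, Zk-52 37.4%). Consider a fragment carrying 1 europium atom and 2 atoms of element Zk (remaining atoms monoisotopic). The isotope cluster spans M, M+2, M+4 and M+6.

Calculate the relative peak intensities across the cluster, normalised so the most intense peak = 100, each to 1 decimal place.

43.7 : 100.0 : 72.7 : 17.0

Europium pattern (n=1): 0.4780 : 0.5220
Element Zk pattern (n=2): 0.391876 : 0.468248 : 0.139876
Convolve the two distributions (both contribute in 2-u steps):
  M: 0.4780×0.391876 = 0.187317
  M+2: 0.4780×0.468248 + 0.5220×0.391876 = 0.428382
  M+4: 0.4780×0.139876 + 0.5220×0.468248 = 0.311286
  M+6: 0.5220×0.139876 = 0.073015
Scale to base peak (0.428382) = 100: 43.7 : 100.0 : 72.7 : 17.0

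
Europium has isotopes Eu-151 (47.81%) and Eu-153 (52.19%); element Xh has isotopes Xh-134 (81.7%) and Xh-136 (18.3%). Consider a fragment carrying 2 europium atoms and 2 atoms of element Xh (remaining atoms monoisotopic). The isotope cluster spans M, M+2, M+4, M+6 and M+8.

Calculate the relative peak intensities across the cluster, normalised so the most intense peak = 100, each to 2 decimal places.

Europium pattern (n=2): 0.22857961 : 0.49904078 : 0.27237961
Element Xh pattern (n=2): 0.667489 : 0.299022 : 0.033489
Convolve the two distributions (both contribute in 2-u steps):
  M: 0.22857961×0.667489 = 0.152574
  M+2: 0.22857961×0.299022 + 0.49904078×0.667489 = 0.401455
  M+4: 0.22857961×0.033489 + 0.49904078×0.299022 + 0.27237961×0.667489 = 0.338689
  M+6: 0.49904078×0.033489 + 0.27237961×0.299022 = 0.098160
  M+8: 0.27237961×0.033489 = 0.009122
Scale to base peak (0.401455) = 100: 38.01 : 100.00 : 84.37 : 24.45 : 2.27

38.01 : 100.00 : 84.37 : 24.45 : 2.27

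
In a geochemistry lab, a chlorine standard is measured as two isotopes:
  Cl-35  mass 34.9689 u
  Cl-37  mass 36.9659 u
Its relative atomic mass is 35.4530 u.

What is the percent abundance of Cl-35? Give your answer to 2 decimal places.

Let x be the fractional abundance of Cl-35; then Cl-37 has abundance 1 − x.
34.9689·x + 36.9659·(1 − x) = 35.4530
(34.9689 − 36.9659)·x = 35.4530 − 36.9659
x = -1.5129 / -1.9970 = 0.75759 → 75.76% Cl-35, 24.24% Cl-37.

75.76%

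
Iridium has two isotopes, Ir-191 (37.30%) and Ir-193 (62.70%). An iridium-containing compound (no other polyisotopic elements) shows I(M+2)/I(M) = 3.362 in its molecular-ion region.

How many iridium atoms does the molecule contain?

2

For n independent Ir atoms, I(M+2)/I(M) = n · (abundance Ir-193) / (abundance Ir-191) = n · 0.6270/0.3730.
n = 3.362 × 0.3730/0.6270 = 2.00 ≈ 2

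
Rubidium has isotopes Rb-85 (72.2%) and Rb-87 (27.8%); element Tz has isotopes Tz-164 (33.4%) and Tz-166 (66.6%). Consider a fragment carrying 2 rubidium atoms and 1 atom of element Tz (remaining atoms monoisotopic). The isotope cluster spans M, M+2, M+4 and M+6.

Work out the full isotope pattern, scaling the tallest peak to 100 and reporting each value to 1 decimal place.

36.2 : 100.0 : 60.9 : 10.7

Rubidium pattern (n=2): 0.521284 : 0.401432 : 0.077284
Element Tz pattern (n=1): 0.3340 : 0.6660
Convolve the two distributions (both contribute in 2-u steps):
  M: 0.521284×0.3340 = 0.174109
  M+2: 0.521284×0.6660 + 0.401432×0.3340 = 0.481253
  M+4: 0.401432×0.6660 + 0.077284×0.3340 = 0.293167
  M+6: 0.077284×0.6660 = 0.051471
Scale to base peak (0.481253) = 100: 36.2 : 100.0 : 60.9 : 10.7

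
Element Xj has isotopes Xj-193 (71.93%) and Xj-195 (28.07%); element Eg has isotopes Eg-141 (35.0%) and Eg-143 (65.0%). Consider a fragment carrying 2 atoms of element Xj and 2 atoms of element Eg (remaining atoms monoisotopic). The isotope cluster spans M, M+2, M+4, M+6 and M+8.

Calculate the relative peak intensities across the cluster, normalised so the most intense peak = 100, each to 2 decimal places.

15.38 : 69.15 : 100.00 : 50.11 : 8.08

Element Xj pattern (n=2): 0.51739249 : 0.40381502 : 0.07879249
Element Eg pattern (n=2): 0.1225 : 0.4550 : 0.4225
Convolve the two distributions (both contribute in 2-u steps):
  M: 0.51739249×0.1225 = 0.063381
  M+2: 0.51739249×0.4550 + 0.40381502×0.1225 = 0.284881
  M+4: 0.51739249×0.4225 + 0.40381502×0.4550 + 0.07879249×0.1225 = 0.411986
  M+6: 0.40381502×0.4225 + 0.07879249×0.4550 = 0.206462
  M+8: 0.07879249×0.4225 = 0.033290
Scale to base peak (0.411986) = 100: 15.38 : 69.15 : 100.00 : 50.11 : 8.08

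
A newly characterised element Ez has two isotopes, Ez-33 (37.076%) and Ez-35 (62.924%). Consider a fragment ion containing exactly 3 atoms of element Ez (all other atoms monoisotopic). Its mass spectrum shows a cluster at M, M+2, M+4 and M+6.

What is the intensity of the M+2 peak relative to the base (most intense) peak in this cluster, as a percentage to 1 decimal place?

Binomial terms of (0.37076 + 0.62924)^3: M 0.0510, M+2 0.2595, M+4 0.4404, M+6 0.2491 → M+4 is the base peak.
P(M+4) = C(3,2) × 0.37076^1 × 0.62924^2 = 3 × 0.37076 × 0.39594298 = 0.440399 (base)
P(M+2) = C(3,1) × 0.37076^2 × 0.62924^1 = 3 × 0.13746298 × 0.62924 = 0.259492
Relative intensity = 0.259492 / 0.440399 × 100 = 58.9

58.9%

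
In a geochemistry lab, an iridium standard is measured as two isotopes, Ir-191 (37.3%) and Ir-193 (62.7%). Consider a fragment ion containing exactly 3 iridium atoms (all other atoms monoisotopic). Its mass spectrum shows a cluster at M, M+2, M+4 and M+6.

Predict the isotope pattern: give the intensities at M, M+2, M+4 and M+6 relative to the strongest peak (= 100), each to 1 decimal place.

The 3 Ir atoms are independent, so intensities follow the terms of (0.373 + 0.627)^3.
P(M) = 0.373^3 = 0.051895
P(M+2) = 3 × 0.373^2 × 0.627^1 = 0.261702
P(M+4) = 3 × 0.373^1 × 0.627^2 = 0.439911
P(M+6) = 0.627^3 = 0.246492
The M+4 peak is largest (0.439911); scaling to 100 gives 11.8 : 59.5 : 100.0 : 56.0.

11.8 : 59.5 : 100.0 : 56.0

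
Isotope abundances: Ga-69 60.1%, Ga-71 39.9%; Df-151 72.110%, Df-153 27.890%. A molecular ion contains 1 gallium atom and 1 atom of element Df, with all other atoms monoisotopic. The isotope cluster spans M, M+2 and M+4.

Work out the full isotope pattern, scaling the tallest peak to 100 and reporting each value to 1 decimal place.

95.2 : 100.0 : 24.4

Gallium pattern (n=1): 0.6010 : 0.3990
Element Df pattern (n=1): 0.7211 : 0.2789
Convolve the two distributions (both contribute in 2-u steps):
  M: 0.6010×0.7211 = 0.433381
  M+2: 0.6010×0.2789 + 0.3990×0.7211 = 0.455338
  M+4: 0.3990×0.2789 = 0.111281
Scale to base peak (0.455338) = 100: 95.2 : 100.0 : 24.4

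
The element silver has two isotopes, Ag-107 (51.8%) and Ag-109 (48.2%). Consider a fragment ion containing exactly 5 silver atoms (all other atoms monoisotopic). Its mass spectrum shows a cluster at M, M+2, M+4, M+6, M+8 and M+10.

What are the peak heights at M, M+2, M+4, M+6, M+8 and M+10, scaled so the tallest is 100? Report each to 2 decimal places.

11.55 : 53.73 : 100.00 : 93.05 : 43.29 : 8.06

The 5 Ag atoms are independent, so intensities follow the terms of (0.518 + 0.482)^5.
P(M) = 0.518^5 = 0.037295
P(M+2) = 5 × 0.518^4 × 0.482^1 = 0.173515
P(M+4) = 10 × 0.518^3 × 0.482^2 = 0.322911
P(M+6) = 10 × 0.518^2 × 0.482^3 = 0.300470
P(M+8) = 5 × 0.518^1 × 0.482^4 = 0.139794
P(M+10) = 0.482^5 = 0.026016
The M+4 peak is largest (0.322911); scaling to 100 gives 11.55 : 53.73 : 100.00 : 93.05 : 43.29 : 8.06.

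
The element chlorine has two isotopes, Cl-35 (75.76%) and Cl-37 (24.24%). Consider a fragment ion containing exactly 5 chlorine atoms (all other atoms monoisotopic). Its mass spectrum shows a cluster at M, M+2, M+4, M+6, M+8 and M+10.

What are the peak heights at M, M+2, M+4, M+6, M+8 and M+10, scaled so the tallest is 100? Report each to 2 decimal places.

Each Cl atom is independently Cl-35 (p = 0.7576) or Cl-37 (q = 0.2424); the cluster is the binomial expansion (p + q)^5.
P(M) = 0.7576^5 = 0.249574
P(M+2) = 5 × 0.7576^4 × 0.2424^1 = 0.399266
P(M+4) = 10 × 0.7576^3 × 0.2424^2 = 0.255497
P(M+6) = 10 × 0.7576^2 × 0.2424^3 = 0.081748
P(M+8) = 5 × 0.7576^1 × 0.2424^4 = 0.013078
P(M+10) = 0.2424^5 = 0.000837
The M+2 peak is largest (0.399266); scaling to 100 gives 62.51 : 100.00 : 63.99 : 20.47 : 3.28 : 0.21.

62.51 : 100.00 : 63.99 : 20.47 : 3.28 : 0.21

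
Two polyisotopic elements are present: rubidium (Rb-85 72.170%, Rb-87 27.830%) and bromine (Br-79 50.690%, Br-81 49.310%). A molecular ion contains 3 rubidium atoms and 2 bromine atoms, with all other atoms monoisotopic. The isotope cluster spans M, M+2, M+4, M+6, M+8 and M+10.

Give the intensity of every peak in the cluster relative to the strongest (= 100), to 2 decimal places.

Rubidium pattern (n=3): 0.37589809 : 0.43485841 : 0.16768892 : 0.02155458
Bromine pattern (n=2): 0.25694761 : 0.49990478 : 0.24314761
Convolve the two distributions (both contribute in 2-u steps):
  M: 0.37589809×0.25694761 = 0.096586
  M+2: 0.37589809×0.49990478 + 0.43485841×0.25694761 = 0.299649
  M+4: 0.37589809×0.24314761 + 0.43485841×0.49990478 + 0.16768892×0.25694761 = 0.351874
  M+6: 0.43485841×0.24314761 + 0.16768892×0.49990478 + 0.02155458×0.25694761 = 0.195102
  M+8: 0.16768892×0.24314761 + 0.02155458×0.49990478 = 0.051548
  M+10: 0.02155458×0.24314761 = 0.005241
Scale to base peak (0.351874) = 100: 27.45 : 85.16 : 100.00 : 55.45 : 14.65 : 1.49

27.45 : 85.16 : 100.00 : 55.45 : 14.65 : 1.49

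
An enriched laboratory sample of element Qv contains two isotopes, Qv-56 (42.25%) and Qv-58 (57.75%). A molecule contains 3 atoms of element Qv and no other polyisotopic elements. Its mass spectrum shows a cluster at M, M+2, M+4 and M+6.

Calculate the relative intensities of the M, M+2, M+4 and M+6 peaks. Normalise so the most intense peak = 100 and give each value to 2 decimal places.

Expanding (0.4225 + 0.5775)^3:
P(M) = 0.4225^3 = 0.075419
P(M+2) = 3 × 0.4225^2 × 0.5775^1 = 0.309262
P(M+4) = 3 × 0.4225^1 × 0.5775^2 = 0.422719
P(M+6) = 0.5775^3 = 0.192600
The M+4 peak is largest (0.422719); scaling to 100 gives 17.84 : 73.16 : 100.00 : 45.56.

17.84 : 73.16 : 100.00 : 45.56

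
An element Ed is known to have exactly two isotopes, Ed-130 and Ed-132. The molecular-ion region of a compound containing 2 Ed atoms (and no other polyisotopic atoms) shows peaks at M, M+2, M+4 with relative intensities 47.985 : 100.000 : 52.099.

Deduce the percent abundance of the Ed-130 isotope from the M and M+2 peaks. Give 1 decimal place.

49.0%

Write p for the Ed-130 fraction. I(M+2)/I(M) = [C(2,1)·p^1·(1−p)] / p^2 = 2·(1−p)/p = 100.000/47.985 = 2.0840
(1−p)/p = 2.0840/2 = 1.0420  ⇒  p = 1/(1 + 1.0420) = 0.4897
Ed-130: 49.0%, Ed-132: 51.0%.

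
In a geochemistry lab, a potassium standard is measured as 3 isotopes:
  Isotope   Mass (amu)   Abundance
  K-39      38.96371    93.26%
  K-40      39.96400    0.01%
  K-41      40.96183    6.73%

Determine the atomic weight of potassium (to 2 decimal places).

39.10 amu

The abundance-weighted mean is 0.9326 × 38.96371 + 0.0001 × 39.96400 + 0.0673 × 40.96183
= 36.337556 + 0.003996 + 2.756731 = 39.098283 amu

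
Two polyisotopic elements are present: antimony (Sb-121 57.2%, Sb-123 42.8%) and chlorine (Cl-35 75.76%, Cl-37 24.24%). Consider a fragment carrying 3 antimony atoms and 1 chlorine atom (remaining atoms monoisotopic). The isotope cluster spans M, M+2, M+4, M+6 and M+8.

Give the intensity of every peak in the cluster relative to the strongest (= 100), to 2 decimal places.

Antimony pattern (n=3): 0.18714925 : 0.42010426 : 0.31434374 : 0.07840275
Chlorine pattern (n=1): 0.7576 : 0.2424
Convolve the two distributions (both contribute in 2-u steps):
  M: 0.18714925×0.7576 = 0.141784
  M+2: 0.18714925×0.2424 + 0.42010426×0.7576 = 0.363636
  M+4: 0.42010426×0.2424 + 0.31434374×0.7576 = 0.339980
  M+6: 0.31434374×0.2424 + 0.07840275×0.7576 = 0.135595
  M+8: 0.07840275×0.2424 = 0.019005
Scale to base peak (0.363636) = 100: 38.99 : 100.00 : 93.49 : 37.29 : 5.23

38.99 : 100.00 : 93.49 : 37.29 : 5.23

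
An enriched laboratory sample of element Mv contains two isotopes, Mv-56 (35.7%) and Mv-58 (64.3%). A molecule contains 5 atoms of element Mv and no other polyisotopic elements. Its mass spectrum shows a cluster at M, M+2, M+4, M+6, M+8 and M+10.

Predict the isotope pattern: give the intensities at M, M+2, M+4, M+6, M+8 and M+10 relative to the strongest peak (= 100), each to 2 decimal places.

Expanding (0.357 + 0.643)^5:
P(M) = 0.357^5 = 0.005799
P(M+2) = 5 × 0.357^4 × 0.643^1 = 0.052222
P(M+4) = 10 × 0.357^3 × 0.643^2 = 0.188116
P(M+6) = 10 × 0.357^2 × 0.643^3 = 0.338820
P(M+8) = 5 × 0.357^1 × 0.643^4 = 0.305128
P(M+10) = 0.643^5 = 0.109914
The M+6 peak is largest (0.338820); scaling to 100 gives 1.71 : 15.41 : 55.52 : 100.00 : 90.06 : 32.44.

1.71 : 15.41 : 55.52 : 100.00 : 90.06 : 32.44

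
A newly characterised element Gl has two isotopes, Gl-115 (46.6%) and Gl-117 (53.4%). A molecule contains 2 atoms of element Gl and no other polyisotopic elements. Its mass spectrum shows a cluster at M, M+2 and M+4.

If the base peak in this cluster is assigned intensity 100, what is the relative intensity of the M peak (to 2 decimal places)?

43.63

Binomial terms of (0.466 + 0.534)^2: M 0.2172, M+2 0.4977, M+4 0.2852 → M+2 is the base peak.
P(M+2) = C(2,1) × 0.466^1 × 0.534^1 = 2 × 0.4660 × 0.5340 = 0.497688 (base)
P(M) = C(2,0) × 0.466^2 × 0.534^0 = 1 × 0.217156 × 1.0000 = 0.217156
Relative intensity = 0.217156 / 0.497688 × 100 = 43.63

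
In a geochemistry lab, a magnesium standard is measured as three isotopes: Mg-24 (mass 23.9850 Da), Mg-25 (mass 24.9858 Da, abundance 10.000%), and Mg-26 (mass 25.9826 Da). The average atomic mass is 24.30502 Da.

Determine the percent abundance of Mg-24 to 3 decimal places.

78.990%

The remaining 90.000% is split between Mg-24 (fraction x) and Mg-26 (fraction 0.90000 − x).
Substituting: 23.9850x + 25.9826(0.90000 − x) = 21.80644
(23.9850 − 25.9826)x = -1.5779  ⇒  x = 0.78990, y = 0.11010
Mg-24: 78.990%, Mg-26: 11.010%.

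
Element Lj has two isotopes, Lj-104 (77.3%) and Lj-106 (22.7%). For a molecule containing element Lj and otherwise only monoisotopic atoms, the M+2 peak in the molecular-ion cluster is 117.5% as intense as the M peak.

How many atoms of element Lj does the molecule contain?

The M+2/M ratio from n Lj atoms is n · q/p = n · 0.227/0.773.
n = 1.175 × 0.773/0.227 = 4.00 ≈ 4

4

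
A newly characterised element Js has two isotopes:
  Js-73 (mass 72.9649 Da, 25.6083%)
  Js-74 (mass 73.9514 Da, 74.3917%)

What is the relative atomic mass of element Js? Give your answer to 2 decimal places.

73.70 Da

Weight each isotope mass by its fractional abundance: 0.256083 × 72.9649 + 0.743917 × 73.9514
= 18.68507 + 55.01370 = 73.69877 Da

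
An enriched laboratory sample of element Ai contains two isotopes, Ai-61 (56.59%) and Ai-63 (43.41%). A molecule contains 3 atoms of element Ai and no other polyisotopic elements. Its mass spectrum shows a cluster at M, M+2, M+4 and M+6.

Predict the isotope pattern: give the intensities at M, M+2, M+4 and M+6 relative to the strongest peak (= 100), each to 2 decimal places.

Expanding (0.5659 + 0.4341)^3:
P(M) = 0.5659^3 = 0.181225
P(M+2) = 3 × 0.5659^2 × 0.4341^1 = 0.417052
P(M+4) = 3 × 0.5659^1 × 0.4341^2 = 0.319919
P(M+6) = 0.4341^3 = 0.081803
The M+2 peak is largest (0.417052); scaling to 100 gives 43.45 : 100.00 : 76.71 : 19.61.

43.45 : 100.00 : 76.71 : 19.61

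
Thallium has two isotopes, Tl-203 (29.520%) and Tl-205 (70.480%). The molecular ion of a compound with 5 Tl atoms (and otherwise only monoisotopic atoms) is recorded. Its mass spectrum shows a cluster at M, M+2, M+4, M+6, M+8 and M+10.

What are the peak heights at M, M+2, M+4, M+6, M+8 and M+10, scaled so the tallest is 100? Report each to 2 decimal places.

0.62 : 7.35 : 35.09 : 83.77 : 100.00 : 47.75

Expanding (0.29520 + 0.70480)^5:
P(M) = 0.29520^5 = 0.002242
P(M+2) = 5 × 0.29520^4 × 0.70480^1 = 0.026761
P(M+4) = 10 × 0.29520^3 × 0.70480^2 = 0.127785
P(M+6) = 10 × 0.29520^2 × 0.70480^3 = 0.305092
P(M+8) = 5 × 0.29520^1 × 0.70480^4 = 0.364208
P(M+10) = 0.70480^5 = 0.173912
The M+8 peak is largest (0.364208); scaling to 100 gives 0.62 : 7.35 : 35.09 : 83.77 : 100.00 : 47.75.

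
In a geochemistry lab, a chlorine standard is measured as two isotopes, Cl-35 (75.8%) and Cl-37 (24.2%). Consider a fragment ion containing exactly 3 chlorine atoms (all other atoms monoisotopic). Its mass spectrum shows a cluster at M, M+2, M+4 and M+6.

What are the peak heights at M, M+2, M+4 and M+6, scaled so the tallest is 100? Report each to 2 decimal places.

Each Cl atom is independently Cl-35 (p = 0.758) or Cl-37 (q = 0.242); the cluster is the binomial expansion (p + q)^3.
P(M) = 0.758^3 = 0.435520
P(M+2) = 3 × 0.758^2 × 0.242^1 = 0.417133
P(M+4) = 3 × 0.758^1 × 0.242^2 = 0.133175
P(M+6) = 0.242^3 = 0.014172
The M peak is largest (0.435520); scaling to 100 gives 100.00 : 95.78 : 30.58 : 3.25.

100.00 : 95.78 : 30.58 : 3.25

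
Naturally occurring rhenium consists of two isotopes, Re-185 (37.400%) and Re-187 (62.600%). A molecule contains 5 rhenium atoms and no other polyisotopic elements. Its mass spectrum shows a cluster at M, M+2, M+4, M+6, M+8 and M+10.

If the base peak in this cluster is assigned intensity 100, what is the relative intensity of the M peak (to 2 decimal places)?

Term probabilities: M 0.0073, M+2 0.0612, M+4 0.2050, M+6 0.3431, M+8 0.2872, M+10 0.0961. Base peak = M+6.
P(M+6) = C(5,3) × 0.37400^2 × 0.62600^3 = 10 × 0.139876 × 0.24531438 = 0.343136 (base)
P(M) = C(5,0) × 0.37400^5 × 0.62600^0 = 1 × 0.00731742 × 1.0000 = 0.007317
Relative intensity = 0.007317 / 0.343136 × 100 = 2.13

2.13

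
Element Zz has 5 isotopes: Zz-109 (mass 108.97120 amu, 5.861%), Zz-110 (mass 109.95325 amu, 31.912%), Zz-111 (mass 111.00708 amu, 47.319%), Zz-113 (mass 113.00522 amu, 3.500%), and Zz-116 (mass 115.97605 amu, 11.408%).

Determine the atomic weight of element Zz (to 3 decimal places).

The abundance-weighted mean is 0.05861 × 108.97120 + 0.31912 × 109.95325 + 0.47319 × 111.00708 + 0.03500 × 113.00522 + 0.11408 × 115.97605
= 6.386802 + 35.088281 + 52.527440 + 3.955183 + 13.230548 = 111.188254 amu

111.188 amu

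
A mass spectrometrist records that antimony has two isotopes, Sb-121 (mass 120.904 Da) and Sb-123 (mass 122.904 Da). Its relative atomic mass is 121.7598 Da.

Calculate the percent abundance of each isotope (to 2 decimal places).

Let x be the fractional abundance of Sb-121; then Sb-123 has abundance 1 − x.
120.904·x + 122.904·(1 − x) = 121.7598
(120.904 − 122.904)·x = 121.7598 − 122.904
x = -1.1442 / -2.000 = 0.57210 → 57.21% Sb-121, 42.79% Sb-123.

Sb-121: 57.21%, Sb-123: 42.79%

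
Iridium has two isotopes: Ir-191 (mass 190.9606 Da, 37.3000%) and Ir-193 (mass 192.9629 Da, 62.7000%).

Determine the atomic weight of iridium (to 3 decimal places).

192.216 Da

The abundance-weighted mean is 0.373000 × 190.9606 + 0.627000 × 192.9629
= 71.22830 + 120.98774 = 192.21604 Da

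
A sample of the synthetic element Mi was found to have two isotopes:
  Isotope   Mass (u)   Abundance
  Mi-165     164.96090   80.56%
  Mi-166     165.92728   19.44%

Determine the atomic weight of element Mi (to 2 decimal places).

Average mass = Σ (abundance × isotope mass) = 0.8056 × 164.96090 + 0.1944 × 165.92728
= 132.892501 + 32.256263 = 165.148764 u

165.15 u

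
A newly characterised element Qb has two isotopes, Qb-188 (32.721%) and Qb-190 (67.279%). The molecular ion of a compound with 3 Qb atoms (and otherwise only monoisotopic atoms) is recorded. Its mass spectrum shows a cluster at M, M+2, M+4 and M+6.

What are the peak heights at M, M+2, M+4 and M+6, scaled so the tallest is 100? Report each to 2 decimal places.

The 3 Qb atoms are independent, so intensities follow the terms of (0.32721 + 0.67279)^3.
P(M) = 0.32721^3 = 0.035033
P(M+2) = 3 × 0.32721^2 × 0.67279^1 = 0.216100
P(M+4) = 3 × 0.32721^1 × 0.67279^2 = 0.444331
P(M+6) = 0.67279^3 = 0.304536
The M+4 peak is largest (0.444331); scaling to 100 gives 7.88 : 48.63 : 100.00 : 68.54.

7.88 : 48.63 : 100.00 : 68.54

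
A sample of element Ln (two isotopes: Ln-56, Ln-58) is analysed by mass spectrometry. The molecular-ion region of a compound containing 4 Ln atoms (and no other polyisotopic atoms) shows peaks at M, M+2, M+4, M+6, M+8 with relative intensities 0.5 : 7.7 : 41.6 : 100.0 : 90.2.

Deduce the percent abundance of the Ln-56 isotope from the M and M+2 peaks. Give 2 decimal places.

Write p for the Ln-56 fraction. I(M+2)/I(M) = [C(4,1)·p^3·(1−p)] / p^4 = 4·(1−p)/p = 7.7/0.5 = 15.4000
(1−p)/p = 15.4000/4 = 3.8500  ⇒  p = 1/(1 + 3.8500) = 0.2062
Ln-56: 20.62%, Ln-58: 79.38%.

20.62%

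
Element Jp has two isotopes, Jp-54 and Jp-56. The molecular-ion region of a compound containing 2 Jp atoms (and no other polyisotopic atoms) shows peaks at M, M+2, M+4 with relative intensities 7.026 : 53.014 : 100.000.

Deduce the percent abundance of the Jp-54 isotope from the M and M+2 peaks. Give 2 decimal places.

If p is the fraction of Jp that is Jp-54, then I(M+2)/I(M) = [C(2,1)·p^1·(1−p)] / p^2 = 2·(1−p)/p = 53.014/7.026 = 7.5454
(1−p)/p = 7.5454/2 = 3.7727  ⇒  p = 1/(1 + 3.7727) = 0.2095
Jp-54: 20.95%, Jp-56: 79.05%.

20.95%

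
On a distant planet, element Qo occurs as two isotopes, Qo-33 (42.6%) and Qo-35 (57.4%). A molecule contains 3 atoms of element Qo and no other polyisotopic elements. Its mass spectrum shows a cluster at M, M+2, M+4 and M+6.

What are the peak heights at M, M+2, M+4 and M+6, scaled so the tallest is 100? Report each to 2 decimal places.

The 3 Qo atoms are independent, so intensities follow the terms of (0.426 + 0.574)^3.
P(M) = 0.426^3 = 0.077309
P(M+2) = 3 × 0.426^2 × 0.574^1 = 0.312502
P(M+4) = 3 × 0.426^1 × 0.574^2 = 0.421070
P(M+6) = 0.574^3 = 0.189119
The M+4 peak is largest (0.421070); scaling to 100 gives 18.36 : 74.22 : 100.00 : 44.91.

18.36 : 74.22 : 100.00 : 44.91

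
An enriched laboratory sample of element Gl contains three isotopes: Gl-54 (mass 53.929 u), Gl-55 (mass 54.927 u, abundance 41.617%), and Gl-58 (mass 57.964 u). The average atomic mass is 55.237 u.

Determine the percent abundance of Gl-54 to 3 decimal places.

36.260%

Let x and y be the fractions of Gl-54 and Gl-58. Then x + y = 1 − 0.41617 = 0.58383 and 53.929x + 57.964y = 55.237 − 0.41617×54.927 = 32.37803041.
Substituting: 53.929x + 57.964(0.58383 − x) = 32.37803041
(53.929 − 57.964)x = -1.46309171  ⇒  x = 0.36260, y = 0.22123
Gl-54: 36.260%, Gl-58: 22.123%.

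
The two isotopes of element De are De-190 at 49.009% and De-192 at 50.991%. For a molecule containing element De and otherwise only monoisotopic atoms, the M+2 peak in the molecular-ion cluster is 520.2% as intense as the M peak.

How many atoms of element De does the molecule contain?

With n De atoms, P(M+2)/P(M) = C(n,1)·p^(n−1)q / p^n = n·q/p = n · 0.50991/0.49009.
n = 5.202 × 0.49009/0.50991 = 5.00 ≈ 5

5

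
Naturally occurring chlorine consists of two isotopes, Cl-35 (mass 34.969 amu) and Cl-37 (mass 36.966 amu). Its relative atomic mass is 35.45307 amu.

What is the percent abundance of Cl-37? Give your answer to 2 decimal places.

24.24%

Let x be the fractional abundance of Cl-35; then Cl-37 has abundance 1 − x.
34.969·x + 36.966·(1 − x) = 35.45307
(34.969 − 36.966)·x = 35.45307 − 36.966
x = -1.51293 / -1.997 = 0.75760 → 75.76% Cl-35, 24.24% Cl-37.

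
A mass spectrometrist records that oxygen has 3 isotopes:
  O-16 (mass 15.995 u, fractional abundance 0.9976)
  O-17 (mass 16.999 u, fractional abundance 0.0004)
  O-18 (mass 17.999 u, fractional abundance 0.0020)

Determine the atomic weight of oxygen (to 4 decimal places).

15.9994 u

Ar = Σ fᵢ·mᵢ = 0.9976 × 15.995 + 0.0004 × 16.999 + 0.0020 × 17.999
= 15.95661 + 0.00680 + 0.03600 = 15.99941 u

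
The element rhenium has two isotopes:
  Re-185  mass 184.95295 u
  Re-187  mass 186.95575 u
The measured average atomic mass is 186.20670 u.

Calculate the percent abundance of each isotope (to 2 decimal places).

Writing the weighted mean with unknown fraction x of Re-185:
184.95295·x + 186.95575·(1 − x) = 186.20670
(184.95295 − 186.95575)·x = 186.20670 − 186.95575
x = -0.74905 / -2.00280 = 0.37400 → 37.40% Re-185, 62.60% Re-187.

Re-185: 37.40%, Re-187: 62.60%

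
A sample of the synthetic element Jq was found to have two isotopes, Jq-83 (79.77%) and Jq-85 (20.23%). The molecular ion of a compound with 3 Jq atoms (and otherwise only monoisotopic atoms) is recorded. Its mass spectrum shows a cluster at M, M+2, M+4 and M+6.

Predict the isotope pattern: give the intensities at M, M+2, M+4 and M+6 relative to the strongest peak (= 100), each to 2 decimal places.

Expanding (0.7977 + 0.2023)^3:
P(M) = 0.7977^3 = 0.507597
P(M+2) = 3 × 0.7977^2 × 0.2023^1 = 0.386186
P(M+4) = 3 × 0.7977^1 × 0.2023^2 = 0.097938
P(M+6) = 0.2023^3 = 0.008279
The M peak is largest (0.507597); scaling to 100 gives 100.00 : 76.08 : 19.29 : 1.63.

100.00 : 76.08 : 19.29 : 1.63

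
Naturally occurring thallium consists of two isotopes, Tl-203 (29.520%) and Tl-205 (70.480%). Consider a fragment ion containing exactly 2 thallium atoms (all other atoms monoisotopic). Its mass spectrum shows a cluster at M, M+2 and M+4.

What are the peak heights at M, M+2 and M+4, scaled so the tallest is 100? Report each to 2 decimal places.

17.54 : 83.77 : 100.00

The 2 Tl atoms are independent, so intensities follow the terms of (0.29520 + 0.70480)^2.
P(M) = 0.29520^2 = 0.087143
P(M+2) = 2 × 0.29520^1 × 0.70480^1 = 0.416114
P(M+4) = 0.70480^2 = 0.496743
The M+4 peak is largest (0.496743); scaling to 100 gives 17.54 : 83.77 : 100.00.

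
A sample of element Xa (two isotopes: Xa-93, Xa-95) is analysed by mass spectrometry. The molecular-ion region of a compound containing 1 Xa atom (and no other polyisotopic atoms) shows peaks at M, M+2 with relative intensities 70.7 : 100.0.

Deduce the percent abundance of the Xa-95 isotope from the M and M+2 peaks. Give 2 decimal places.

58.58%

If p is the fraction of Xa that is Xa-93, then I(M+2)/I(M) = [C(1,1)·p^0·(1−p)] / p^1 = 1·(1−p)/p = 100.0/70.7 = 1.4144
(1−p)/p = 1.4144/1 = 1.4144  ⇒  p = 1/(1 + 1.4144) = 0.4142
Xa-93: 41.42%, Xa-95: 58.58%.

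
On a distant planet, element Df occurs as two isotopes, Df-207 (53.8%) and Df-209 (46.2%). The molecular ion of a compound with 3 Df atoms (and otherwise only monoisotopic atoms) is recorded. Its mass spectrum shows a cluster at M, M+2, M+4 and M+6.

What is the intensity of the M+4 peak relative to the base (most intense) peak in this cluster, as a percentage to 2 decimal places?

85.87%

(0.538 + 0.462)^3 gives M 0.1557, M+2 0.4012, M+4 0.3445, M+6 0.0986; the largest is M+2.
P(M+2) = C(3,1) × 0.538^2 × 0.462^1 = 3 × 0.289444 × 0.4620 = 0.401169 (base)
P(M+4) = C(3,2) × 0.538^1 × 0.462^2 = 3 × 0.5380 × 0.213444 = 0.344499
Relative intensity = 0.344499 / 0.401169 × 100 = 85.87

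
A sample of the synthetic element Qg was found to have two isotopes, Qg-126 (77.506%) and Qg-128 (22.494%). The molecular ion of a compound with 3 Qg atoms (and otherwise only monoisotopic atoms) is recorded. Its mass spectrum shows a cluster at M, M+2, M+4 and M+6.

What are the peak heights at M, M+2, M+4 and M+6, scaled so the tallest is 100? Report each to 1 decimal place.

The 3 Qg atoms are independent, so intensities follow the terms of (0.77506 + 0.22494)^3.
P(M) = 0.77506^3 = 0.465592
P(M+2) = 3 × 0.77506^2 × 0.22494^1 = 0.405377
P(M+4) = 3 × 0.77506^1 × 0.22494^2 = 0.117649
P(M+6) = 0.22494^3 = 0.011382
The M peak is largest (0.465592); scaling to 100 gives 100.0 : 87.1 : 25.3 : 2.4.

100.0 : 87.1 : 25.3 : 2.4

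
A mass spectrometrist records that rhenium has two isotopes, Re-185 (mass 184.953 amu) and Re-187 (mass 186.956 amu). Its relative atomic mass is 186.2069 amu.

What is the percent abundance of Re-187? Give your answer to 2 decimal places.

With x = fraction of Re-185 (so Re-187 is 1 − x):
184.953·x + 186.956·(1 − x) = 186.2069
(184.953 − 186.956)·x = 186.2069 − 186.956
x = -0.7491 / -2.003 = 0.37399 → 37.40% Re-185, 62.60% Re-187.

62.60%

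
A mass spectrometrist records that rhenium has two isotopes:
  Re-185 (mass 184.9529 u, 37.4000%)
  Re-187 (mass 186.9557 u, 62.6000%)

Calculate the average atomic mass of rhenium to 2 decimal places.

Average mass = Σ (abundance × isotope mass) = 0.374000 × 184.9529 + 0.626000 × 186.9557
= 69.17238 + 117.03427 = 186.20665 u

186.21 u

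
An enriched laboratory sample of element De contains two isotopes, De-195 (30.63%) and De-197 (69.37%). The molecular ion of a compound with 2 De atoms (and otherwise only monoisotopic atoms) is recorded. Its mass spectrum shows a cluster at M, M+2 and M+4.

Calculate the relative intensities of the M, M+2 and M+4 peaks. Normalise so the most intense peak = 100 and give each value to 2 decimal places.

Each De atom is independently De-195 (p = 0.3063) or De-197 (q = 0.6937); the cluster is the binomial expansion (p + q)^2.
P(M) = 0.3063^2 = 0.093820
P(M+2) = 2 × 0.3063^1 × 0.6937^1 = 0.424961
P(M+4) = 0.6937^2 = 0.481220
The M+4 peak is largest (0.481220); scaling to 100 gives 19.50 : 88.31 : 100.00.

19.50 : 88.31 : 100.00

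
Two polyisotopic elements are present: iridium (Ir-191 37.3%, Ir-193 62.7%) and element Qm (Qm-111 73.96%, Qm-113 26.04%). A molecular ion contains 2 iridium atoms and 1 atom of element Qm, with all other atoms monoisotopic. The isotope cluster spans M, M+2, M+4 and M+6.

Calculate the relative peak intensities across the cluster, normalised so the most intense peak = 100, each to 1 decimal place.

Iridium pattern (n=2): 0.139129 : 0.467742 : 0.393129
Element Qm pattern (n=1): 0.7396 : 0.2604
Convolve the two distributions (both contribute in 2-u steps):
  M: 0.139129×0.7396 = 0.102900
  M+2: 0.139129×0.2604 + 0.467742×0.7396 = 0.382171
  M+4: 0.467742×0.2604 + 0.393129×0.7396 = 0.412558
  M+6: 0.393129×0.2604 = 0.102371
Scale to base peak (0.412558) = 100: 24.9 : 92.6 : 100.0 : 24.8

24.9 : 92.6 : 100.0 : 24.8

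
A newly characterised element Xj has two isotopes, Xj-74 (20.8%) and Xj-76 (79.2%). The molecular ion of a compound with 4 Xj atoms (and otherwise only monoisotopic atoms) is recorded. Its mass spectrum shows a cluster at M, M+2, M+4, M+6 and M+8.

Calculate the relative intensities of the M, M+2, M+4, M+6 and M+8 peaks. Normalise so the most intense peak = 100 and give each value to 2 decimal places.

0.45 : 6.90 : 39.39 : 100.00 : 95.19

Expanding (0.208 + 0.792)^4:
P(M) = 0.208^4 = 0.001872
P(M+2) = 4 × 0.208^3 × 0.792^1 = 0.028509
P(M+4) = 6 × 0.208^2 × 0.792^2 = 0.162828
P(M+6) = 4 × 0.208^1 × 0.792^3 = 0.413332
P(M+8) = 0.792^4 = 0.393460
The M+6 peak is largest (0.413332); scaling to 100 gives 0.45 : 6.90 : 39.39 : 100.00 : 95.19.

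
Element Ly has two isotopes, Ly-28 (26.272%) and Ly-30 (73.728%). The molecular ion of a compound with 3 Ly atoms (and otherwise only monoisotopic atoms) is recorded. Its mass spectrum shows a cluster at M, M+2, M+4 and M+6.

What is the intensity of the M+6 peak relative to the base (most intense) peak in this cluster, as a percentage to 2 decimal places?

Term probabilities: M 0.0181, M+2 0.1527, M+4 0.4284, M+6 0.4008. Base peak = M+4.
P(M+4) = C(3,2) × 0.26272^1 × 0.73728^2 = 3 × 0.26272 × 0.5435818 = 0.428429 (base)
P(M+6) = C(3,3) × 0.26272^0 × 0.73728^3 = 1 × 1.0000 × 0.40077199 = 0.400772
Relative intensity = 0.400772 / 0.428429 × 100 = 93.54

93.54%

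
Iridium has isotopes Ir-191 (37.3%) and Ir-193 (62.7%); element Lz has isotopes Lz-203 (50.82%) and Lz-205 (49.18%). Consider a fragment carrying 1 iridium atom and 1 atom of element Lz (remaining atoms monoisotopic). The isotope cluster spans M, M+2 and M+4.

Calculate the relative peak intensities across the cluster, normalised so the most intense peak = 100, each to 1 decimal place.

37.8 : 100.0 : 61.4

Iridium pattern (n=1): 0.3730 : 0.6270
Element Lz pattern (n=1): 0.5082 : 0.4918
Convolve the two distributions (both contribute in 2-u steps):
  M: 0.3730×0.5082 = 0.189559
  M+2: 0.3730×0.4918 + 0.6270×0.5082 = 0.502083
  M+4: 0.6270×0.4918 = 0.308359
Scale to base peak (0.502083) = 100: 37.8 : 100.0 : 61.4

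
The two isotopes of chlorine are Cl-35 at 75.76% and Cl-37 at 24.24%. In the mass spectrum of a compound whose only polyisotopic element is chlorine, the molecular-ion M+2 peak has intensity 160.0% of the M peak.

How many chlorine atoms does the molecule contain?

5

The M+2/M ratio from n Cl atoms is n · q/p = n · 0.2424/0.7576.
n = 1.600 × 0.7576/0.2424 = 5.00 ≈ 5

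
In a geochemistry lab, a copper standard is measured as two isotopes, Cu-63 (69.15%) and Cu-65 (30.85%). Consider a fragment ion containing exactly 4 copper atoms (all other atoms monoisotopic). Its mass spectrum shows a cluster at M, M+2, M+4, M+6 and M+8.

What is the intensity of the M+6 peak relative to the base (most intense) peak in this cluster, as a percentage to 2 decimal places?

(0.6915 + 0.3085)^4 gives M 0.2286, M+2 0.4080, M+4 0.2731, M+6 0.0812, M+8 0.0091; the largest is M+2.
P(M+2) = C(4,1) × 0.6915^3 × 0.3085^1 = 4 × 0.33065611 × 0.3085 = 0.408030 (base)
P(M+6) = C(4,3) × 0.6915^1 × 0.3085^3 = 4 × 0.6915 × 0.02936064 = 0.081212
Relative intensity = 0.081212 / 0.408030 × 100 = 19.90

19.90%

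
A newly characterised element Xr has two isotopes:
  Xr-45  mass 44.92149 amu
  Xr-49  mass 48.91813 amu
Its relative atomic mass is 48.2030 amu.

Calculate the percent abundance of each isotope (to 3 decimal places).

Xr-45: 17.893%, Xr-49: 82.107%

Let x be the fractional abundance of Xr-45; then Xr-49 has abundance 1 − x.
44.92149·x + 48.91813·(1 − x) = 48.2030
(44.92149 − 48.91813)·x = 48.2030 − 48.91813
x = -0.71513 / -3.99664 = 0.17893 → 17.893% Xr-45, 82.107% Xr-49.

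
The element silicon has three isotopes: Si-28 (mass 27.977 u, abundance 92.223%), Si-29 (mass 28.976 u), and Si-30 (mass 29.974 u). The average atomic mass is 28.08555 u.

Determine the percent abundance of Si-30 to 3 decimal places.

Let x and y be the fractions of Si-29 and Si-30. Then x + y = 1 − 0.92223 = 0.07777 and 28.976x + 29.974y = 28.08555 − 0.92223×27.977 = 2.28432129.
Substituting: 28.976x + 29.974(0.07777 − x) = 2.28432129
(28.976 − 29.974)x = -0.04675669  ⇒  x = 0.04685, y = 0.03092
Si-29: 4.685%, Si-30: 3.092%.

3.092%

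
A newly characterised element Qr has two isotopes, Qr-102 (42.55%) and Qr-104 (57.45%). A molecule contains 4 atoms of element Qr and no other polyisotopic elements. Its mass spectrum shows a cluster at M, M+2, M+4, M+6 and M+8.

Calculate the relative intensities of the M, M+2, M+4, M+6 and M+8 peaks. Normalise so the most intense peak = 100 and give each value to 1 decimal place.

9.1 : 49.4 : 100.0 : 90.0 : 30.4

Each Qr atom is independently Qr-102 (p = 0.4255) or Qr-104 (q = 0.5745); the cluster is the binomial expansion (p + q)^4.
P(M) = 0.4255^4 = 0.032779
P(M+2) = 4 × 0.4255^3 × 0.5745^1 = 0.177031
P(M+4) = 6 × 0.4255^2 × 0.5745^2 = 0.358534
P(M+6) = 4 × 0.4255^1 × 0.5745^3 = 0.322723
P(M+8) = 0.5745^4 = 0.108933
The M+4 peak is largest (0.358534); scaling to 100 gives 9.1 : 49.4 : 100.0 : 90.0 : 30.4.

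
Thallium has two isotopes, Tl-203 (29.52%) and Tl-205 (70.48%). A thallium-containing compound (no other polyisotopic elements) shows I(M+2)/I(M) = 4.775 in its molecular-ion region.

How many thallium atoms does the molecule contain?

2

The M+2/M ratio from n Tl atoms is n · q/p = n · 0.7048/0.2952.
n = 4.775 × 0.2952/0.7048 = 2.00 ≈ 2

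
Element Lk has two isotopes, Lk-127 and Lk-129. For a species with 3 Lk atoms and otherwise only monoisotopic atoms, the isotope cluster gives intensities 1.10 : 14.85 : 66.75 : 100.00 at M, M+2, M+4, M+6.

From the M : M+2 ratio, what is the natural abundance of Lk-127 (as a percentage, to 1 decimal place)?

18.2%

Let p = fractional abundance of Lk-127. I(M+2)/I(M) = [C(3,1)·p^2·(1−p)] / p^3 = 3·(1−p)/p = 14.85/1.10 = 13.5000
(1−p)/p = 13.5000/3 = 4.5000  ⇒  p = 1/(1 + 4.5000) = 0.1818
Lk-127: 18.2%, Lk-129: 81.8%.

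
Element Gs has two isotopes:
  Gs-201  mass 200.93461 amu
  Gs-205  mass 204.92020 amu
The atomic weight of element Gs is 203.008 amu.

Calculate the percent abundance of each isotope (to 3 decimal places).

Gs-201: 47.978%, Gs-205: 52.022%

Writing the weighted mean with unknown fraction x of Gs-201:
200.93461·x + 204.92020·(1 − x) = 203.008
(200.93461 − 204.92020)·x = 203.008 − 204.92020
x = -1.91220 / -3.98559 = 0.47978 → 47.978% Gs-201, 52.022% Gs-205.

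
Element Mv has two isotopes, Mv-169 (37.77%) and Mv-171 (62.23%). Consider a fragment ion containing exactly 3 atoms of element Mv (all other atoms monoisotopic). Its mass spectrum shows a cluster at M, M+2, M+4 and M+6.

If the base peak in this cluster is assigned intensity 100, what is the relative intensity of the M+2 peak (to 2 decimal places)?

(0.3777 + 0.6223)^3 gives M 0.0539, M+2 0.2663, M+4 0.4388, M+6 0.2410; the largest is M+4.
P(M+4) = C(3,2) × 0.3777^1 × 0.6223^2 = 3 × 0.3777 × 0.38725729 = 0.438801 (base)
P(M+2) = C(3,1) × 0.3777^2 × 0.6223^1 = 3 × 0.14265729 × 0.6223 = 0.266327
Relative intensity = 0.266327 / 0.438801 × 100 = 60.69

60.69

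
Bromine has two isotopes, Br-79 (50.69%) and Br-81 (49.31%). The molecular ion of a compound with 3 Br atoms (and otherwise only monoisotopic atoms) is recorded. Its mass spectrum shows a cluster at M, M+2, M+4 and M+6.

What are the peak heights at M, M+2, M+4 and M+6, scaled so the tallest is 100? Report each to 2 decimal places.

Each Br atom is independently Br-79 (p = 0.5069) or Br-81 (q = 0.4931); the cluster is the binomial expansion (p + q)^3.
P(M) = 0.5069^3 = 0.130247
P(M+2) = 3 × 0.5069^2 × 0.4931^1 = 0.380103
P(M+4) = 3 × 0.5069^1 × 0.4931^2 = 0.369755
P(M+6) = 0.4931^3 = 0.119896
The M+2 peak is largest (0.380103); scaling to 100 gives 34.27 : 100.00 : 97.28 : 31.54.

34.27 : 100.00 : 97.28 : 31.54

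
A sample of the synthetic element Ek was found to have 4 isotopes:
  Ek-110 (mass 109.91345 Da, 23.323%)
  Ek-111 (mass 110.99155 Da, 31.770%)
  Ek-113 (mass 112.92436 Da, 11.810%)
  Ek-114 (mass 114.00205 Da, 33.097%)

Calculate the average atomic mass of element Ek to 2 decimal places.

111.96 Da

Average mass = Σ (abundance × isotope mass) = 0.23323 × 109.91345 + 0.31770 × 110.99155 + 0.11810 × 112.92436 + 0.33097 × 114.00205
= 25.635114 + 35.262015 + 13.336367 + 37.731258 = 111.964754 Da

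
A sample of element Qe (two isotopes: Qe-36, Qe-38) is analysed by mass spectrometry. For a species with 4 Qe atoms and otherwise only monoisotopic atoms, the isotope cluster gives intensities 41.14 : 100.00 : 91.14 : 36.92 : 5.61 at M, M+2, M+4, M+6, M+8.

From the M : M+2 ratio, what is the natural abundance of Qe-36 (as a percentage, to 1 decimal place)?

62.2%

Let p = fractional abundance of Qe-36. I(M+2)/I(M) = [C(4,1)·p^3·(1−p)] / p^4 = 4·(1−p)/p = 100.00/41.14 = 2.4307
(1−p)/p = 2.4307/4 = 0.6077  ⇒  p = 1/(1 + 0.6077) = 0.6220
Qe-36: 62.2%, Qe-38: 37.8%.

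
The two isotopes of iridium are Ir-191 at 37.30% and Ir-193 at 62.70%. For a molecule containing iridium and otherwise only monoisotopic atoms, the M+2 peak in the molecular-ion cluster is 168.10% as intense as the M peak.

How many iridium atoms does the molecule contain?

The M+2/M ratio from n Ir atoms is n · q/p = n · 0.6270/0.3730.
n = 1.6810 × 0.3730/0.6270 = 1.00 ≈ 1

1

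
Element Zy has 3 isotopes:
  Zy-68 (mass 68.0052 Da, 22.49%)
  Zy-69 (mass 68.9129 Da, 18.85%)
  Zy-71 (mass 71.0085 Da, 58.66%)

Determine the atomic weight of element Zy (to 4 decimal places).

69.9380 Da

Ar = Σ fᵢ·mᵢ = 0.2249 × 68.0052 + 0.1885 × 68.9129 + 0.5866 × 71.0085
= 15.29437 + 12.99008 + 41.65359 = 69.93804 Da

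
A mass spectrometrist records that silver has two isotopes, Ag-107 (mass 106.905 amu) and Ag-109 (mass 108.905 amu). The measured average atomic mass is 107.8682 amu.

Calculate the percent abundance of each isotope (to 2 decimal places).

Ag-107: 51.84%, Ag-109: 48.16%

Let x be the fractional abundance of Ag-107; then Ag-109 has abundance 1 − x.
106.905·x + 108.905·(1 − x) = 107.8682
(106.905 − 108.905)·x = 107.8682 − 108.905
x = -1.0368 / -2.000 = 0.51840 → 51.84% Ag-107, 48.16% Ag-109.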